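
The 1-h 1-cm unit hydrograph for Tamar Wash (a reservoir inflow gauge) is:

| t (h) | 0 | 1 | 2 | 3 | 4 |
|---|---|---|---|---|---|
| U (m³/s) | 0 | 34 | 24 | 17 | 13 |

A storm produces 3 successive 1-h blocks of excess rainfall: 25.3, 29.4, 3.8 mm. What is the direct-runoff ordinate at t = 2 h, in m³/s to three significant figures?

Q ≈ 161 m³/s

By discrete convolution, Q_j = Σ (P_i / 10 mm) · U_{j−i}.
At t = 2 h (j=2): Q = (25.3/10)·24 + (29.4/10)·34 + (3.8/10)·0 = 161 m³/s.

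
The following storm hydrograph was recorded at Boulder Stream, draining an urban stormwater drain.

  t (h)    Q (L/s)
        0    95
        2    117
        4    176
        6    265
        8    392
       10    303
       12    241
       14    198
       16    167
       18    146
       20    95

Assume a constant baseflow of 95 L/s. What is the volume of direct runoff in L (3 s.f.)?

Direct-runoff ordinates (Q − Q_b): 0.0, 22.0, 81.0, 170.0, 297.0, 208.0, 146.0, 103.0, 72.0, 51.0, 0.0 L/s.
ΣQ_DR = 1150 L/s.
With Δt = 2 h = 7200 s, V = ΣQ_DR · Δt = 1150 × 7200 = 8.28 × 10^6 L.

V ≈ 8.28 × 10^6 L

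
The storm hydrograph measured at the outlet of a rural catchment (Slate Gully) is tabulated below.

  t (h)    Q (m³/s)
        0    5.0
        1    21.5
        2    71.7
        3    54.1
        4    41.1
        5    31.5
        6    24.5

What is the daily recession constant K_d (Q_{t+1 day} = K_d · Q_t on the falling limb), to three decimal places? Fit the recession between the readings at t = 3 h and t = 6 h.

K_d ≈ 0.002

Between t = 3 h and t = 6 h the flow falls from 54.1 to 24.5 m³/s over 3×1 h = 3 h.
Per-interval ratio K = (24.5/54.1)^(1/3) = 0.7679; K_d = K^(24/1) = 0.002.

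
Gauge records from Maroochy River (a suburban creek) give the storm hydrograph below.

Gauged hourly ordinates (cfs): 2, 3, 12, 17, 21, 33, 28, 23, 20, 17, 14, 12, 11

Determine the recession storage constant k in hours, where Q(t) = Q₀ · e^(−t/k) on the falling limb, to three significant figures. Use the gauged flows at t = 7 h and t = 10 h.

k ≈ 6.04 h

On the falling limb, Q drops from 23 to 14 cfs between t = 7 h and t = 10 h (Δt = 3 h).
k = −Δt / ln(Q₂/Q₁) = −3 / ln(14/23) = 6.04 h.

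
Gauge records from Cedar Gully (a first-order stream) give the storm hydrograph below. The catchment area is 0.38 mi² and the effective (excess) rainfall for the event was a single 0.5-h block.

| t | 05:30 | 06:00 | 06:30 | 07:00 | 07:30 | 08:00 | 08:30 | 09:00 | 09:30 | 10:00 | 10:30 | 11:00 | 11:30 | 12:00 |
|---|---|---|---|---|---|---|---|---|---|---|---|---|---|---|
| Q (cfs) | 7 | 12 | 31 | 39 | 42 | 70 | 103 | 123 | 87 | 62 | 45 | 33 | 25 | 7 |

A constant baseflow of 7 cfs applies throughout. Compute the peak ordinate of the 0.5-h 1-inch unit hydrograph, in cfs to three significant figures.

U_p ≈ 96.8 cfs

Direct runoff: 0.0, 5.0, 24.0, 32.0, 35.0, 63.0, 96.0, 116.0, 80.0, 55.0, 38.0, 26.0, 18.0, 0.0 cfs; ΣQ_DR = 588.0 cfs, peak = 116.0 cfs.
Runoff depth d = ΣQ_DR·Δt / A = 588.0 × 1800 / (0.38 mi²) = 1.199 in.
The 1-inch UH is the DRH scaled by (1 in)/d, so U_p = 116.0 × 1/1.199 = 96.8 cfs.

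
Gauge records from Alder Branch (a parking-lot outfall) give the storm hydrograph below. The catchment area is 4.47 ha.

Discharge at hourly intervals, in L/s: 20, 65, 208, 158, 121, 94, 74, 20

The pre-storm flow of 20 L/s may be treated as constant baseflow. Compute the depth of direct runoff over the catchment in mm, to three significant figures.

d ≈ 48.3 mm

Direct runoff: 0.0, 45.0, 188.0, 138.0, 101.0, 74.0, 54.0, 0.0 L/s; ΣQ_DR = 600.0 L/s.
V = ΣQ_DR · Δt = 600.0 × 3600 s = 2.160 × 10^6 L.
Over A = 4.47 ha, depth = V / A = 48.3 mm.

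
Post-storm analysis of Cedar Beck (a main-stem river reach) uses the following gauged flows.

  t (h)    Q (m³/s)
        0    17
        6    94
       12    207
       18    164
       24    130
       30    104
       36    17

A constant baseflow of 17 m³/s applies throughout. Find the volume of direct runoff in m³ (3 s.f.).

Direct-runoff ordinates (Q − Q_b): 0.0, 77.0, 190.0, 147.0, 113.0, 87.0, 0.0 m³/s.
ΣQ_DR = 614.0 m³/s.
With Δt = 6 h = 21600 s, V = ΣQ_DR · Δt = 614.0 × 21600 = 1.33 × 10^7 m³.

V ≈ 1.33 × 10^7 m³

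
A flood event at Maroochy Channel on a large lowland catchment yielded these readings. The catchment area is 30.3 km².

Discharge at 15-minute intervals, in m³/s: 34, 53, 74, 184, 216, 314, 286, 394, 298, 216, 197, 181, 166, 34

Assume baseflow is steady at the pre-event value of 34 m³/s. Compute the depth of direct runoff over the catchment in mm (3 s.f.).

Direct runoff: 0.0, 19.0, 40.0, 150.0, 182.0, 280.0, 252.0, 360.0, 264.0, 182.0, 163.0, 147.0, 132.0, 0.0 m³/s; ΣQ_DR = 2171 m³/s.
V = ΣQ_DR · Δt = 2171 × 900 s = 1.954 × 10^6 m³.
Over A = 30.3 km², depth = V / A = 64.5 mm.

d ≈ 64.5 mm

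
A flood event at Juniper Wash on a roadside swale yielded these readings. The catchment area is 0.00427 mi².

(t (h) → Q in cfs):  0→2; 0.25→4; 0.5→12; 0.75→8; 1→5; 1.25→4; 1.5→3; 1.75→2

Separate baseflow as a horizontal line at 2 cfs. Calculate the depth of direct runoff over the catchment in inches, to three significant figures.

Direct runoff: 0.0, 2.0, 10.0, 6.0, 3.0, 2.0, 1.0, 0.0 cfs; ΣQ_DR = 24.00 cfs.
V = ΣQ_DR · Δt = 24.00 × 900 s = 21600 ft³.
Over A = 0.00427 mi², depth = V / A = 2.18 in.

d ≈ 2.18 in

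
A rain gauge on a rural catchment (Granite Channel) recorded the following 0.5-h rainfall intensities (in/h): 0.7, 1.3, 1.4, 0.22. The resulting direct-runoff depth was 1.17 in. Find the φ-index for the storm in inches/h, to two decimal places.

φ ≈ 0.35 in/h

Only the 3 blocks with intensity above φ contribute runoff: 0.7, 1.3, 1.4 in/h.
Σ(I−φ)·Δt = d  ⇒  (0.7+1.3+1.4 − 3φ)·0.5 = 1.17
φ = (3.400 − 1.17/0.5) / 3 = 0.35 in/h.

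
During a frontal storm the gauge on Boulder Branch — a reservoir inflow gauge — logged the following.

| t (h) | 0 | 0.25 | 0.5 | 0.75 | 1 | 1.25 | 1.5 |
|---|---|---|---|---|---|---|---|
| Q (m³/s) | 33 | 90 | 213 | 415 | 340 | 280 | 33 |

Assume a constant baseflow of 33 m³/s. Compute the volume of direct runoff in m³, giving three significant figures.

Direct-runoff ordinates (Q − Q_b): 0.0, 57.0, 180.0, 382.0, 307.0, 247.0, 0.0 m³/s.
ΣQ_DR = 1173 m³/s.
With Δt = 0.25 h = 900 s, V = ΣQ_DR · Δt = 1173 × 900 = 1.06 × 10^6 m³.

V ≈ 1.06 × 10^6 m³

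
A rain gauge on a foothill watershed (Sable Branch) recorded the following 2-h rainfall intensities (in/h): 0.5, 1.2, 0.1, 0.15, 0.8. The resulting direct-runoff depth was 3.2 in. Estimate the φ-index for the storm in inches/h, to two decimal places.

Only the 3 blocks with intensity above φ contribute runoff: 0.5, 1.2, 0.8 in/h.
Σ(I−φ)·Δt = d  ⇒  (0.5+1.2+0.8 − 3φ)·2 = 3.2
φ = (2.500 − 3.2/2) / 3 = 0.30 in/h.

φ ≈ 0.30 in/h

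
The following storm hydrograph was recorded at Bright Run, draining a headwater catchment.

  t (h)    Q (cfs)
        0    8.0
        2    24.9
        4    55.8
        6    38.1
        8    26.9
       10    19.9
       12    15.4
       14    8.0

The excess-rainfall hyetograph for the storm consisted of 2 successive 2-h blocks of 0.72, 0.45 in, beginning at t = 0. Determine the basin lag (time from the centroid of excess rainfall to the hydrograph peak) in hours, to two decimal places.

Centroid of excess rainfall: t_c = Σ P_i·t̄_i / ΣP_i = 1.7692 h (block centres at 1, 3 h).
Hydrograph peak occurs at t = 4 h, so basin lag t_L = 4 − 1.7692 = 2.23 h.

t_L ≈ 2.23 h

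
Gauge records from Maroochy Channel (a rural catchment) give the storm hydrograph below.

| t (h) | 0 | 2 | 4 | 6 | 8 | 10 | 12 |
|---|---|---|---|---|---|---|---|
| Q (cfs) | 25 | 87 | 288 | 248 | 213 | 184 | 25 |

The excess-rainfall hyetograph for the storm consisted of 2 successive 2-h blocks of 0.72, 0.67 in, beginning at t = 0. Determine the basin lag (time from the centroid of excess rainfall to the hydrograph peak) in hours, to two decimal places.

t_L ≈ 2.04 h

Centroid of excess rainfall: t_c = Σ P_i·t̄_i / ΣP_i = 1.9640 h (block centres at 1, 3 h).
Hydrograph peak occurs at t = 4 h, so basin lag t_L = 4 − 1.9640 = 2.04 h.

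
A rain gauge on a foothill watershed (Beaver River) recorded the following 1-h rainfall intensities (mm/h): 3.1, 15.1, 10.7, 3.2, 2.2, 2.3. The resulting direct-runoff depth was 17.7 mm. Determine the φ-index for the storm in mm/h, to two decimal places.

Only the 2 blocks with intensity above φ contribute runoff: 15.1, 10.7 mm/h.
Σ(I−φ)·Δt = d  ⇒  (15.1+10.7 − 2φ)·1 = 17.7
φ = (25.80 − 17.7/1) / 2 = 4.05 mm/h.

φ ≈ 4.05 mm/h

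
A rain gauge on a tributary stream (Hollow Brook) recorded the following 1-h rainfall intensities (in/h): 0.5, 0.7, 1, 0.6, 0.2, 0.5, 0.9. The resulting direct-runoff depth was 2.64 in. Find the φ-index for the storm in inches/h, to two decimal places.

φ ≈ 0.26 in/h

Only the 6 blocks with intensity above φ contribute runoff: 0.5, 0.7, 1, 0.6, 0.5, 0.9 in/h.
Σ(I−φ)·Δt = d  ⇒  (0.5+0.7+1+0.6+0.5+0.9 − 6φ)·1 = 2.64
φ = (4.200 − 2.64/1) / 6 = 0.26 in/h.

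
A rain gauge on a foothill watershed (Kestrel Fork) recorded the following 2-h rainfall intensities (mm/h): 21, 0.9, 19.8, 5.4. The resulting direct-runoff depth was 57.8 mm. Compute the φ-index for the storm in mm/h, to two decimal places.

Only the 2 blocks with intensity above φ contribute runoff: 21, 19.8 mm/h.
Σ(I−φ)·Δt = d  ⇒  (21+19.8 − 2φ)·2 = 57.8
φ = (40.80 − 57.8/2) / 2 = 5.95 mm/h.

φ ≈ 5.95 mm/h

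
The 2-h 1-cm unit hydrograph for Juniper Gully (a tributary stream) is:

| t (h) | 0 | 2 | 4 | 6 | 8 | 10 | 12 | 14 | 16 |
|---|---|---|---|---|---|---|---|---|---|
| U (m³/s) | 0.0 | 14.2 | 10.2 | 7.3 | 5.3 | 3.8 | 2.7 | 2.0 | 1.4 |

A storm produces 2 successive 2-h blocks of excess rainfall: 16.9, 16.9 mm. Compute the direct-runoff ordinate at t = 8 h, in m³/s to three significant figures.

By discrete convolution, Q_j = Σ (P_i / 10 mm) · U_{j−i}.
At t = 8 h (j=4): Q = (16.9/10)·5.3 + (16.9/10)·7.3 = 21.3 m³/s.

Q ≈ 21.3 m³/s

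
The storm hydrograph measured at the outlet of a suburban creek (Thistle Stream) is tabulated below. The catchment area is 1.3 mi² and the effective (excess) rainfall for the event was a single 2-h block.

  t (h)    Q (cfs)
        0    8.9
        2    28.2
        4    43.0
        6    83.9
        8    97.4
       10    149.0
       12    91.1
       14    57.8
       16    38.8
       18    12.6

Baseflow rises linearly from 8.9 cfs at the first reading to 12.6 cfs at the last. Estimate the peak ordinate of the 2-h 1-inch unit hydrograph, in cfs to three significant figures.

U_p ≈ 115 cfs

Direct runoff: 0.00, 18.89, 33.28, 73.77, 86.86, 138.04, 79.73, 46.02, 26.61, 0.00 cfs; ΣQ_DR = 503.2 cfs, peak = 138.04 cfs.
Runoff depth d = ΣQ_DR·Δt / A = 503.2 × 7200 / (1.3 mi²) = 1.200 in.
The 1-inch UH is the DRH scaled by (1 in)/d, so U_p = 138.04 × 1/1.200 = 115 cfs.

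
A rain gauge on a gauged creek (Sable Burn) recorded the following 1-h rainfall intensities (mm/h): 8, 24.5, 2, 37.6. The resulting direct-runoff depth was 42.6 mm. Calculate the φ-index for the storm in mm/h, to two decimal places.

φ ≈ 9.75 mm/h

Only the 2 blocks with intensity above φ contribute runoff: 24.5, 37.6 mm/h.
Σ(I−φ)·Δt = d  ⇒  (24.5+37.6 − 2φ)·1 = 42.6
φ = (62.10 − 42.6/1) / 2 = 9.75 mm/h.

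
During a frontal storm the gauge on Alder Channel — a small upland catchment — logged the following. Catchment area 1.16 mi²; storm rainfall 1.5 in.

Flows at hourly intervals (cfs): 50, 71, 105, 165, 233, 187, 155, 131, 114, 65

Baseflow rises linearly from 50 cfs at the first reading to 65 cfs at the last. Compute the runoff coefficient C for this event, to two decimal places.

C ≈ 0.62

ΣQ_DR = 701.0 cfs; V = ΣQ_DR·Δt = 2.524 × 10^6 ft³.
Runoff depth d = V / A = 0.9364 in.
C = d / P = 0.9364 / 1.5 = 0.62.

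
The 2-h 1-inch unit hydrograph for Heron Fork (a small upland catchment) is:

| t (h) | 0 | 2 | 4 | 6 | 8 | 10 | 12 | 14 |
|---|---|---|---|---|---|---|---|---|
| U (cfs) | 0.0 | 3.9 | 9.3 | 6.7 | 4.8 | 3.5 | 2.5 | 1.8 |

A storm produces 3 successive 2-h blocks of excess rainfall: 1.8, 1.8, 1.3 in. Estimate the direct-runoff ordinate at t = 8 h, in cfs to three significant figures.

By discrete convolution, Q_j = Σ (P_i / 1 in) · U_{j−i}.
At t = 8 h (j=4): Q = (1.8/1)·4.8 + (1.8/1)·6.7 + (1.3/1)·9.3 = 32.8 cfs.

Q ≈ 32.8 cfs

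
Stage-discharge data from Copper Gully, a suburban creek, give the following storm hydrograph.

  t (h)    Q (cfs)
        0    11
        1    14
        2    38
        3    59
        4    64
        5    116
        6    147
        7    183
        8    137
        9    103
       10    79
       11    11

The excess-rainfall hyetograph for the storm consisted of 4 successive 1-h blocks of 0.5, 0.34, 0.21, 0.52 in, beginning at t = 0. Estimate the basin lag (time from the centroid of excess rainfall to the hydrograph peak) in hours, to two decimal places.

Centroid of excess rainfall: t_c = Σ P_i·t̄_i / ΣP_i = 1.9777 h (block centres at 0.5, 1.5, 2.5, 3.5 h).
Hydrograph peak occurs at t = 7 h, so basin lag t_L = 7 − 1.9777 = 5.02 h.

t_L ≈ 5.02 h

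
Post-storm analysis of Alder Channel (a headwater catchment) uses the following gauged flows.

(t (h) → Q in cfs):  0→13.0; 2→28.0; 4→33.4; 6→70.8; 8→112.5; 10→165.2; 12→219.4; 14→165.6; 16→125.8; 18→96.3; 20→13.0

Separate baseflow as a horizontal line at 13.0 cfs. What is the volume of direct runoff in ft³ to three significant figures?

Direct-runoff ordinates (Q − Q_b): 0.0, 15.0, 20.4, 57.8, 99.5, 152.2, 206.4, 152.6, 112.8, 83.3, 0.0 cfs.
ΣQ_DR = 900.0 cfs.
With Δt = 2 h = 7200 s, V = ΣQ_DR · Δt = 900.0 × 7200 = 6.48 × 10^6 ft³.

V ≈ 6.48 × 10^6 ft³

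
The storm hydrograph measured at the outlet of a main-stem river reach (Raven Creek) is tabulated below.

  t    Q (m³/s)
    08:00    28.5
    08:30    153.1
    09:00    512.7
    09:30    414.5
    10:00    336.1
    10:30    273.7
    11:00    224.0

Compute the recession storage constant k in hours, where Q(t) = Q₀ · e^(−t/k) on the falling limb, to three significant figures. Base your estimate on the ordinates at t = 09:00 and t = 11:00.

On the falling limb, Q drops from 512.7 to 224.0 m³/s between t = 09:00 and t = 11:00 (Δt = 2 h).
k = −Δt / ln(Q₂/Q₁) = −2 / ln(224.0/512.7) = 2.42 h.

k ≈ 2.42 h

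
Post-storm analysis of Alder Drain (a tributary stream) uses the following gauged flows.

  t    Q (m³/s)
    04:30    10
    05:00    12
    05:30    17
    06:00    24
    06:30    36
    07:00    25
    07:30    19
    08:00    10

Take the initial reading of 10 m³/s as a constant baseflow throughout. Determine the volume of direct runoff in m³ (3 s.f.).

Direct-runoff ordinates (Q − Q_b): 0.0, 2.0, 7.0, 14.0, 26.0, 15.0, 9.0, 0.0 m³/s.
ΣQ_DR = 73.00 m³/s.
With Δt = 0.5 h = 1800 s, V = ΣQ_DR · Δt = 73.00 × 1800 = 1.31 × 10^5 m³.

V ≈ 1.31 × 10^5 m³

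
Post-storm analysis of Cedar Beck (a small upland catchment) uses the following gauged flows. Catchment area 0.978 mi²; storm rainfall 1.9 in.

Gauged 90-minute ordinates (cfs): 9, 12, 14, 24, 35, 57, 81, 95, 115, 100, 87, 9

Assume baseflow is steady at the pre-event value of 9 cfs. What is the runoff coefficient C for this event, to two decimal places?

ΣQ_DR = 530.0 cfs; V = ΣQ_DR·Δt = 2.862 × 10^6 ft³.
Runoff depth d = V / A = 1.260 in.
C = d / P = 1.260 / 1.9 = 0.66.

C ≈ 0.66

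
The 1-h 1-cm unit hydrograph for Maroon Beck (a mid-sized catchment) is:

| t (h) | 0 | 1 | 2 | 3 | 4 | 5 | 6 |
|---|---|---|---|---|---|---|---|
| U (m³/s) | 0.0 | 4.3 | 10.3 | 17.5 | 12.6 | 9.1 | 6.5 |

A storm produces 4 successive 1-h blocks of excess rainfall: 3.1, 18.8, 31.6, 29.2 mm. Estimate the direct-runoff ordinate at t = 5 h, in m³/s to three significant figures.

Q ≈ 112 m³/s

By discrete convolution, Q_j = Σ (P_i / 10 mm) · U_{j−i}.
At t = 5 h (j=5): Q = (3.1/10)·9.1 + (18.8/10)·12.6 + (31.6/10)·17.5 + (29.2/10)·10.3 = 112 m³/s.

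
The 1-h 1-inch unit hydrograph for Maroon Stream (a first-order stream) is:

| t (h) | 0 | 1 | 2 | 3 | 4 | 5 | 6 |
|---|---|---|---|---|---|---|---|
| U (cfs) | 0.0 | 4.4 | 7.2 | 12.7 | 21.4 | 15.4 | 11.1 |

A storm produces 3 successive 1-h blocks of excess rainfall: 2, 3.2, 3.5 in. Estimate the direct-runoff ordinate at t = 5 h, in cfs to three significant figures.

Q ≈ 144 cfs

By discrete convolution, Q_j = Σ (P_i / 1 in) · U_{j−i}.
At t = 5 h (j=5): Q = (2/1)·15.4 + (3.2/1)·21.4 + (3.5/1)·12.7 = 144 cfs.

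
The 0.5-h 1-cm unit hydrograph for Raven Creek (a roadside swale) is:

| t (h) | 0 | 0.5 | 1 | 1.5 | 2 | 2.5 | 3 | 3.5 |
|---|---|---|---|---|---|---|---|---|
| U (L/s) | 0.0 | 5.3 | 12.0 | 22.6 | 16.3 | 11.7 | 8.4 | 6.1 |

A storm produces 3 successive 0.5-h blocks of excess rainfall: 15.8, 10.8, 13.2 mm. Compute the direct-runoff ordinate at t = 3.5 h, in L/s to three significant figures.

Q ≈ 34.2 L/s

By discrete convolution, Q_j = Σ (P_i / 10 mm) · U_{j−i}.
At t = 3.5 h (j=7): Q = (15.8/10)·6.1 + (10.8/10)·8.4 + (13.2/10)·11.7 = 34.2 L/s.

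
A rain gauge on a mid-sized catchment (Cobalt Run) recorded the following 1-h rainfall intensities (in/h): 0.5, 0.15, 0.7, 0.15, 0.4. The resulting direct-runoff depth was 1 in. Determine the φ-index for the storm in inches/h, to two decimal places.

φ ≈ 0.20 in/h

Only the 3 blocks with intensity above φ contribute runoff: 0.5, 0.7, 0.4 in/h.
Σ(I−φ)·Δt = d  ⇒  (0.5+0.7+0.4 − 3φ)·1 = 1
φ = (1.600 − 1/1) / 3 = 0.20 in/h.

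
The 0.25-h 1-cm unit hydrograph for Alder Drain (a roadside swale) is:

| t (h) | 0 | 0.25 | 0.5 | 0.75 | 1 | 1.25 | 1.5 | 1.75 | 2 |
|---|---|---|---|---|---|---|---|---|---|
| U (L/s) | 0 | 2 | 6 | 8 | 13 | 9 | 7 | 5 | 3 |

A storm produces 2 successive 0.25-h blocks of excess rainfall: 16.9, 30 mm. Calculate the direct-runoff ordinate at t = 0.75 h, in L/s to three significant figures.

Q ≈ 31.5 L/s

By discrete convolution, Q_j = Σ (P_i / 10 mm) · U_{j−i}.
At t = 0.75 h (j=3): Q = (16.9/10)·8 + (30/10)·6 = 31.5 L/s.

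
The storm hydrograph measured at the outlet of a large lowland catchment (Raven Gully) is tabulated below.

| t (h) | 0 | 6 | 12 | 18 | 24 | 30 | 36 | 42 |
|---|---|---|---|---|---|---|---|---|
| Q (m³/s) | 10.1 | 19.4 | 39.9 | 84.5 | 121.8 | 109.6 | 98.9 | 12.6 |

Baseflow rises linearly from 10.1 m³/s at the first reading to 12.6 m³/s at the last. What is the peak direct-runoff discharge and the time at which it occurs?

Subtracting baseflow gives direct-runoff ordinates: 0.00, 8.94, 29.09, 73.33, 110.27, 97.71, 86.66, 0.00 m³/s.
The maximum is 110.27 m³/s, occurring at the reading for t = 24 h.

Q_p = 110.27 m³/s at t = 24 h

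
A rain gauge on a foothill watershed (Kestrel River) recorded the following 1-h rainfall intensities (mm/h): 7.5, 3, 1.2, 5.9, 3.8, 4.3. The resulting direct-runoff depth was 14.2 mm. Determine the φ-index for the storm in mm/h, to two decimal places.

Only the 5 blocks with intensity above φ contribute runoff: 7.5, 3, 5.9, 3.8, 4.3 mm/h.
Σ(I−φ)·Δt = d  ⇒  (7.5+3+5.9+3.8+4.3 − 5φ)·1 = 14.2
φ = (24.50 − 14.2/1) / 5 = 2.06 mm/h.

φ ≈ 2.06 mm/h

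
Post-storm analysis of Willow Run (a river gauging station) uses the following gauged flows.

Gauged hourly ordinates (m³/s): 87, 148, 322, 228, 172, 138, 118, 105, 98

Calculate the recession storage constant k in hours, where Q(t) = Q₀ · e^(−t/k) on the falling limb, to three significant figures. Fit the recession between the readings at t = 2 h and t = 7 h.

k ≈ 4.46 h

On the falling limb, Q drops from 322 to 105 m³/s between t = 2 h and t = 7 h (Δt = 5 h).
k = −Δt / ln(Q₂/Q₁) = −5 / ln(105/322) = 4.46 h.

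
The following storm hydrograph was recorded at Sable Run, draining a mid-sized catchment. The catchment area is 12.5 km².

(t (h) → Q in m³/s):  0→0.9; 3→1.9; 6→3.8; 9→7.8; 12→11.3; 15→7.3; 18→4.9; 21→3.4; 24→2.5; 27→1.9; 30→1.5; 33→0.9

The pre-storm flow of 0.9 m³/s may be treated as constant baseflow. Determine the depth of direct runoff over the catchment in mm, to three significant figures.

Direct runoff: 0.0, 1.0, 2.9, 6.9, 10.4, 6.4, 4.0, 2.5, 1.6, 1.0, 0.6, 0.0 m³/s; ΣQ_DR = 37.30 m³/s.
V = ΣQ_DR · Δt = 37.30 × 10800 s = 4.028 × 10^5 m³.
Over A = 12.5 km², depth = V / A = 32.2 mm.

d ≈ 32.2 mm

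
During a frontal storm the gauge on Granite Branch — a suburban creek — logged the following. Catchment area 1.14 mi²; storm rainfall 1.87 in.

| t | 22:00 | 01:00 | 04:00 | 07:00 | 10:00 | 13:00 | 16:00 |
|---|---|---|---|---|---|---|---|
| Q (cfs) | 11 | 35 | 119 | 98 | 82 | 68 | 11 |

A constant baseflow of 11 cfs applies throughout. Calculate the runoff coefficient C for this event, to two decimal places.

ΣQ_DR = 347.0 cfs; V = ΣQ_DR·Δt = 3.748 × 10^6 ft³.
Runoff depth d = V / A = 1.415 in.
C = d / P = 1.415 / 1.87 = 0.76.

C ≈ 0.76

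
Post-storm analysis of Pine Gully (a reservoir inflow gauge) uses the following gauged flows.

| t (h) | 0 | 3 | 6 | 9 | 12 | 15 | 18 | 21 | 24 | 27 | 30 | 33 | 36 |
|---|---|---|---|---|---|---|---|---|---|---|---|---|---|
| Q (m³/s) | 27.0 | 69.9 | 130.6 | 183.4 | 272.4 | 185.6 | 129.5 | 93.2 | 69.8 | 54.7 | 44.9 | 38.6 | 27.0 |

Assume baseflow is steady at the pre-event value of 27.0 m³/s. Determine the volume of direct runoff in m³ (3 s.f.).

V ≈ 1.05 × 10^7 m³

Direct-runoff ordinates (Q − Q_b): 0.0, 42.9, 103.6, 156.4, 245.4, 158.6, 102.5, 66.2, 42.8, 27.7, 17.9, 11.6, 0.0 m³/s.
ΣQ_DR = 975.6 m³/s.
With Δt = 3 h = 10800 s, V = ΣQ_DR · Δt = 975.6 × 10800 = 1.05 × 10^7 m³.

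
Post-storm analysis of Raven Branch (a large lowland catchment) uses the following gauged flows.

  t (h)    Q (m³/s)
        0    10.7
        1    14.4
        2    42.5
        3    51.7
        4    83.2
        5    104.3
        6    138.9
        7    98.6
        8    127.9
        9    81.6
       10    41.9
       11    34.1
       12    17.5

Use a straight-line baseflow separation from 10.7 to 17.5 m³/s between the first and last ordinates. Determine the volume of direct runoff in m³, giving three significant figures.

V ≈ 2.39 × 10^6 m³

Direct-runoff ordinates (Q − Q_b): 0.00, 3.13, 30.67, 39.30, 70.23, 90.77, 124.80, 83.93, 112.67, 65.80, 25.53, 17.17, 0.00 m³/s.
ΣQ_DR = 664.0 m³/s.
With Δt = 1 h = 3600 s, V = ΣQ_DR · Δt = 664.0 × 3600 = 2.39 × 10^6 m³.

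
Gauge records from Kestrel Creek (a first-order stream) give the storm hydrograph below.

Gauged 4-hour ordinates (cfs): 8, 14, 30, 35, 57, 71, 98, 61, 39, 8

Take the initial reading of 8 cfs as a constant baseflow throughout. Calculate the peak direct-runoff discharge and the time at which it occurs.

Q_p = 90.0 cfs at t = 24 h

Subtracting baseflow gives direct-runoff ordinates: 0.0, 6.0, 22.0, 27.0, 49.0, 63.0, 90.0, 53.0, 31.0, 0.0 cfs.
The maximum is 90.0 cfs, occurring at the reading for t = 24 h.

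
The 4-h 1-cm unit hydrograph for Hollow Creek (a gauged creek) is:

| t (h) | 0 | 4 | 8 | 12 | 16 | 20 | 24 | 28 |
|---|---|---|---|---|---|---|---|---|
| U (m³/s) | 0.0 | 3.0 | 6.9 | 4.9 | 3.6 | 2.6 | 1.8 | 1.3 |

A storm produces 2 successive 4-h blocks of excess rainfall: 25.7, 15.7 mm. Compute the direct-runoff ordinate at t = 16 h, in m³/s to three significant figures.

Q ≈ 16.9 m³/s

By discrete convolution, Q_j = Σ (P_i / 10 mm) · U_{j−i}.
At t = 16 h (j=4): Q = (25.7/10)·3.6 + (15.7/10)·4.9 = 16.9 m³/s.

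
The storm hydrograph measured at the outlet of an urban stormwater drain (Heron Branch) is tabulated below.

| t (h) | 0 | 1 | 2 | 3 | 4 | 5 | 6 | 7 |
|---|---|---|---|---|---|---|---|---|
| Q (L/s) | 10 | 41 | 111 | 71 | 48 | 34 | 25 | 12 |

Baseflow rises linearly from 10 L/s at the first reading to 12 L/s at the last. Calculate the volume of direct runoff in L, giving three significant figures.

Direct-runoff ordinates (Q − Q_b): 0.00, 30.71, 100.43, 60.14, 36.86, 22.57, 13.29, 0.00 L/s.
ΣQ_DR = 264.0 L/s.
With Δt = 1 h = 3600 s, V = ΣQ_DR · Δt = 264.0 × 3600 = 9.50 × 10^5 L.

V ≈ 9.50 × 10^5 L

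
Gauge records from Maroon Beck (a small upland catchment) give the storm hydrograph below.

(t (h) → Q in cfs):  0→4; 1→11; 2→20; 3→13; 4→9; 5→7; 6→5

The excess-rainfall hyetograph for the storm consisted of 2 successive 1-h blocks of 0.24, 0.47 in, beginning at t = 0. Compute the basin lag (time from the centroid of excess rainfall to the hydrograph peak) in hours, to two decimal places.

t_L ≈ 0.84 h

Centroid of excess rainfall: t_c = Σ P_i·t̄_i / ΣP_i = 1.1620 h (block centres at 0.5, 1.5 h).
Hydrograph peak occurs at t = 2 h, so basin lag t_L = 2 − 1.1620 = 0.84 h.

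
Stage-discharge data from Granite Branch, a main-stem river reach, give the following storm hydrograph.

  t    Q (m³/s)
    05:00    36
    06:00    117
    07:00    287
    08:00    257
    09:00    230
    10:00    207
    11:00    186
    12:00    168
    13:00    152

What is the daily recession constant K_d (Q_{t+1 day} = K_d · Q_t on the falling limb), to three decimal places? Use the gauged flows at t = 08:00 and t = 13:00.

K_d ≈ 0.080

Between t = 08:00 and t = 13:00 the flow falls from 257 to 152 m³/s over 5×1 h = 5 h.
Per-interval ratio K = (152/257)^(1/5) = 0.9003; K_d = K^(24/1) = 0.080.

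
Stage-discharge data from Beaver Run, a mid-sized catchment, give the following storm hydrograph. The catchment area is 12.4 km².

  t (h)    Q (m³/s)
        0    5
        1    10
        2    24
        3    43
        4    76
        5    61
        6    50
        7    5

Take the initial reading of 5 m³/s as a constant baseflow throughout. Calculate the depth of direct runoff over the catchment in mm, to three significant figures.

d ≈ 67.9 mm

Direct runoff: 0.0, 5.0, 19.0, 38.0, 71.0, 56.0, 45.0, 0.0 m³/s; ΣQ_DR = 234.0 m³/s.
V = ΣQ_DR · Δt = 234.0 × 3600 s = 8.424 × 10^5 m³.
Over A = 12.4 km², depth = V / A = 67.9 mm.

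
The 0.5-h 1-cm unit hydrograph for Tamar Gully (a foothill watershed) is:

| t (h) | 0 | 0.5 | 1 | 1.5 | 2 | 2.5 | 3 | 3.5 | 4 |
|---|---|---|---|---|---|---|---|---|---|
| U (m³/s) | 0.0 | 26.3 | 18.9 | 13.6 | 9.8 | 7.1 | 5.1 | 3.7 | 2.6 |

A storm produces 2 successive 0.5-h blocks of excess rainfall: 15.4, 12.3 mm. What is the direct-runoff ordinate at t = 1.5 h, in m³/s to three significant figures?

Q ≈ 44.2 m³/s

By discrete convolution, Q_j = Σ (P_i / 10 mm) · U_{j−i}.
At t = 1.5 h (j=3): Q = (15.4/10)·13.6 + (12.3/10)·18.9 = 44.2 m³/s.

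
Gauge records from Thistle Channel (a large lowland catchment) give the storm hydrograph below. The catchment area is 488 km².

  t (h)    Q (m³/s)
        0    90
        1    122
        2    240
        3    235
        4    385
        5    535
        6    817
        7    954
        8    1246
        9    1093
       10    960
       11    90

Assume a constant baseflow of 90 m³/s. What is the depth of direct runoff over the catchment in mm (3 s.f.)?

d ≈ 42.0 mm

Direct runoff: 0.0, 32.0, 150.0, 145.0, 295.0, 445.0, 727.0, 864.0, 1156.0, 1003.0, 870.0, 0.0 m³/s; ΣQ_DR = 5687 m³/s.
V = ΣQ_DR · Δt = 5687 × 3600 s = 2.047 × 10^7 m³.
Over A = 488 km², depth = V / A = 42.0 mm.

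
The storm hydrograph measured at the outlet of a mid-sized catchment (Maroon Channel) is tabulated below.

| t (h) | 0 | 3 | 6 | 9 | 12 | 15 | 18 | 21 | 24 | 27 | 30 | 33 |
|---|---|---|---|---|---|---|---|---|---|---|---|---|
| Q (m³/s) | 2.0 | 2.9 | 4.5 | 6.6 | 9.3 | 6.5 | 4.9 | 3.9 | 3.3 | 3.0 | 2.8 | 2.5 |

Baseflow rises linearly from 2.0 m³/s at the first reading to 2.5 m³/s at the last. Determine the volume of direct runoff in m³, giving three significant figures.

V ≈ 2.72 × 10^5 m³

Direct-runoff ordinates (Q − Q_b): 0.00, 0.85, 2.41, 4.46, 7.12, 4.27, 2.63, 1.58, 0.94, 0.59, 0.35, 0.00 m³/s.
ΣQ_DR = 25.20 m³/s.
With Δt = 3 h = 10800 s, V = ΣQ_DR · Δt = 25.20 × 10800 = 2.72 × 10^5 m³.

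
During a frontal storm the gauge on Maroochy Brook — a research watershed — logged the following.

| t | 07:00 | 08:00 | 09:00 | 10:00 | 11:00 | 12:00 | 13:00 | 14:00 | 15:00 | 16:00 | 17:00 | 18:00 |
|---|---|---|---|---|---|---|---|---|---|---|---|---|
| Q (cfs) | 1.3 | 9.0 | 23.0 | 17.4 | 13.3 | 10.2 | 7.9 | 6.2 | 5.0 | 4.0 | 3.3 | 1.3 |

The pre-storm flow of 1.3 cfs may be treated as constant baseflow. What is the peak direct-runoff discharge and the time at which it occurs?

Q_p = 21.7 cfs at t = 09:00

Subtracting baseflow gives direct-runoff ordinates: 0.0, 7.7, 21.7, 16.1, 12.0, 8.9, 6.6, 4.9, 3.7, 2.7, 2.0, 0.0 cfs.
The maximum is 21.7 cfs, occurring at the reading for t = 09:00.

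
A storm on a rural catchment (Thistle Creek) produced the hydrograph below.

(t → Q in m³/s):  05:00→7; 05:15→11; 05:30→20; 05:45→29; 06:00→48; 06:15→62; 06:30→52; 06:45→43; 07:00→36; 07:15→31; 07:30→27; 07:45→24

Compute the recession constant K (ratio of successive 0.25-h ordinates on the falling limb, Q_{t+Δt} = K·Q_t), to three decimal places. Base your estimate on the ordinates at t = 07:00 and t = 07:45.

K ≈ 0.874

Using the recession-limb readings at t = 07:00 and t = 07:45: Q falls from 36 to 24 m³/s over 3 intervals.
K = (Q₂/Q₁)^(1/3) = (24/36)^(1/3) = 0.874.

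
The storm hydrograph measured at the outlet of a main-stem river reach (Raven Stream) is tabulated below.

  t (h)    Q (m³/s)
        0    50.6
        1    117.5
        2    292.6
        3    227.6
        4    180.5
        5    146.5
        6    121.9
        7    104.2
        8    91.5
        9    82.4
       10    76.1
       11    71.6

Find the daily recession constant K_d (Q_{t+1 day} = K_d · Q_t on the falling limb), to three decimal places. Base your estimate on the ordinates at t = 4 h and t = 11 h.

K_d ≈ 0.042

Between t = 4 h and t = 11 h the flow falls from 180.5 to 71.6 m³/s over 7×1 h = 7 h.
Per-interval ratio K = (71.6/180.5)^(1/7) = 0.8763; K_d = K^(24/1) = 0.042.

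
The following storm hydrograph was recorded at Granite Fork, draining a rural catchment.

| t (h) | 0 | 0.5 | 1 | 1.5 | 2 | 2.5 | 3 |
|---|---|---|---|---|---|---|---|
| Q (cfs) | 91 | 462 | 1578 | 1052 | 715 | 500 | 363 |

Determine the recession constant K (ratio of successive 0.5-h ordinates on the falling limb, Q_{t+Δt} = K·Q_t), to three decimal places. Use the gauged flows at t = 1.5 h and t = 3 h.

Using the recession-limb readings at t = 1.5 h and t = 3 h: Q falls from 1052 to 363 cfs over 3 intervals.
K = (Q₂/Q₁)^(1/3) = (363/1052)^(1/3) = 0.701.

K ≈ 0.701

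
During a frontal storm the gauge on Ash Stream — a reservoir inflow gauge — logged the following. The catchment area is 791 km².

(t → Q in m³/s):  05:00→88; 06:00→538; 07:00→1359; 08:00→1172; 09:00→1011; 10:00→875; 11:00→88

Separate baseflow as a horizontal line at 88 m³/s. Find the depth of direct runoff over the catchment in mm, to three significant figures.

Direct runoff: 0.0, 450.0, 1271.0, 1084.0, 923.0, 787.0, 0.0 m³/s; ΣQ_DR = 4515 m³/s.
V = ΣQ_DR · Δt = 4515 × 3600 s = 1.625 × 10^7 m³.
Over A = 791 km², depth = V / A = 20.5 mm.

d ≈ 20.5 mm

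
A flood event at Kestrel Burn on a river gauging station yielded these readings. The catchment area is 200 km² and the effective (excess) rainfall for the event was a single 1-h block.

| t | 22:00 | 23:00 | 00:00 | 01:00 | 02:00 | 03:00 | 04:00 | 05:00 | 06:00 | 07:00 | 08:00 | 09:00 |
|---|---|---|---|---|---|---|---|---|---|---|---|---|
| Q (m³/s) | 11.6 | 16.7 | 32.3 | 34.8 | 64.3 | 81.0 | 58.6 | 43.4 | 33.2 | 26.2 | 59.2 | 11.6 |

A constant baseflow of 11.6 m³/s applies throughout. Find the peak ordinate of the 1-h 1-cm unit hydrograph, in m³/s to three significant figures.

U_p ≈ 116 m³/s

Direct runoff: 0.0, 5.1, 20.7, 23.2, 52.7, 69.4, 47.0, 31.8, 21.6, 14.6, 47.6, 0.0 m³/s; ΣQ_DR = 333.7 m³/s, peak = 69.4 m³/s.
Runoff depth d = ΣQ_DR·Δt / A = 333.7 × 3600 / (200 km²) = 6.007 mm.
The 1-cm UH is the DRH scaled by (10 mm)/d, so U_p = 69.4 × 10/6.007 = 116 m³/s.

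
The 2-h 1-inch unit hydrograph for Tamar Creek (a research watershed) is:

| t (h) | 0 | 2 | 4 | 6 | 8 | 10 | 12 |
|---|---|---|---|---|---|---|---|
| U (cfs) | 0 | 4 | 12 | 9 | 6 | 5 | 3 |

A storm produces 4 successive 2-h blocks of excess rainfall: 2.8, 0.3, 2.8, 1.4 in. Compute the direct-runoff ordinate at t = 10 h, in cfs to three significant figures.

Q ≈ 57.8 cfs

By discrete convolution, Q_j = Σ (P_i / 1 in) · U_{j−i}.
At t = 10 h (j=5): Q = (2.8/1)·5 + (0.3/1)·6 + (2.8/1)·9 + (1.4/1)·12 = 57.8 cfs.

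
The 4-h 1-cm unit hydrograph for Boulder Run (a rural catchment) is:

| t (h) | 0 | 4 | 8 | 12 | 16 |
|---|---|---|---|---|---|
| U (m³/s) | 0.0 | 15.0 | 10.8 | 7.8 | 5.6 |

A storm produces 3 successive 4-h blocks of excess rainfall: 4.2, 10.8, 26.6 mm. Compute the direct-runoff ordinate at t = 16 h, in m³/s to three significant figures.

By discrete convolution, Q_j = Σ (P_i / 10 mm) · U_{j−i}.
At t = 16 h (j=4): Q = (4.2/10)·5.6 + (10.8/10)·7.8 + (26.6/10)·10.8 = 39.5 m³/s.

Q ≈ 39.5 m³/s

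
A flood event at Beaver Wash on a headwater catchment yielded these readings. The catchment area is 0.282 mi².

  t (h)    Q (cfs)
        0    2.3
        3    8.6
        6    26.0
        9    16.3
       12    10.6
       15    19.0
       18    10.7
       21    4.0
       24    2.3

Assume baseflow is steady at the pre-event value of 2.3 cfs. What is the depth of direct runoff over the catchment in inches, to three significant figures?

Direct runoff: 0.0, 6.3, 23.7, 14.0, 8.3, 16.7, 8.4, 1.7, 0.0 cfs; ΣQ_DR = 79.10 cfs.
V = ΣQ_DR · Δt = 79.10 × 10800 s = 8.543 × 10^5 ft³.
Over A = 0.282 mi², depth = V / A = 1.30 in.

d ≈ 1.30 in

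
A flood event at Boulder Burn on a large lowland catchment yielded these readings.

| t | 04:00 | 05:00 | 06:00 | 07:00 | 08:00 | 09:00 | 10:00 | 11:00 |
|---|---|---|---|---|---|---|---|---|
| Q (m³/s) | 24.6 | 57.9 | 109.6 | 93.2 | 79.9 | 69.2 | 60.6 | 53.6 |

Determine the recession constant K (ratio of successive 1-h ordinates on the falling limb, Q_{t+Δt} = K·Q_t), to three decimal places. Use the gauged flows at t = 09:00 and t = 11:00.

Using the recession-limb readings at t = 09:00 and t = 11:00: Q falls from 69.2 to 53.6 m³/s over 2 intervals.
K = (Q₂/Q₁)^(1/2) = (53.6/69.2)^(1/2) = 0.880.

K ≈ 0.880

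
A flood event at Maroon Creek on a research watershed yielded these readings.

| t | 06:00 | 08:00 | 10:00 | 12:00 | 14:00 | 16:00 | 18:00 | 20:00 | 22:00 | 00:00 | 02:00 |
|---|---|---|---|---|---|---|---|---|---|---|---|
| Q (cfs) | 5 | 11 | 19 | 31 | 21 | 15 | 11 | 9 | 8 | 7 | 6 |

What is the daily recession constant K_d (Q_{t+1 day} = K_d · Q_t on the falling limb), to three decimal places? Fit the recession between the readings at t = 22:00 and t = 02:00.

K_d ≈ 0.178

Between t = 22:00 and t = 02:00 the flow falls from 8 to 6 cfs over 2×2 h = 4 h.
Per-interval ratio K = (6/8)^(1/2) = 0.8660; K_d = K^(24/2) = 0.178.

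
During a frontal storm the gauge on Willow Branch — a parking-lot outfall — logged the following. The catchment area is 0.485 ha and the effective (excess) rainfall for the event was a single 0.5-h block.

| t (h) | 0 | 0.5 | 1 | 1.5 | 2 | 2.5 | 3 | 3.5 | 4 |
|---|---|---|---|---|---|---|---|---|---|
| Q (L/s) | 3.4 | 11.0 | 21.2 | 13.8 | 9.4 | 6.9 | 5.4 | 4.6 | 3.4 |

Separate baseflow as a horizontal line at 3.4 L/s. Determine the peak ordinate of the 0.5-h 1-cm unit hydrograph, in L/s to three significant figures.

U_p ≈ 9.89 L/s

Direct runoff: 0.0, 7.6, 17.8, 10.4, 6.0, 3.5, 2.0, 1.2, 0.0 L/s; ΣQ_DR = 48.50 L/s, peak = 17.8 L/s.
Runoff depth d = ΣQ_DR·Δt / A = 48.50 × 1800 / (0.485 ha) = 18.00 mm.
The 1-cm UH is the DRH scaled by (10 mm)/d, so U_p = 17.8 × 10/18.00 = 9.89 L/s.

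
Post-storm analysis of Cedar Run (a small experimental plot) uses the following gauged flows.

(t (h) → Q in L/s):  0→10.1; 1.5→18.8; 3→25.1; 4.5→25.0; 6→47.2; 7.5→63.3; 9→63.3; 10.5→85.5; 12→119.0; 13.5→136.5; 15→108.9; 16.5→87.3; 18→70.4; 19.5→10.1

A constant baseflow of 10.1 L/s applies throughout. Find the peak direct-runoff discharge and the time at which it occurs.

Subtracting baseflow gives direct-runoff ordinates: 0.0, 8.7, 15.0, 14.9, 37.1, 53.2, 53.2, 75.4, 108.9, 126.4, 98.8, 77.2, 60.3, 0.0 L/s.
The maximum is 126.4 L/s, occurring at the reading for t = 13.5 h.

Q_p = 126.4 L/s at t = 13.5 h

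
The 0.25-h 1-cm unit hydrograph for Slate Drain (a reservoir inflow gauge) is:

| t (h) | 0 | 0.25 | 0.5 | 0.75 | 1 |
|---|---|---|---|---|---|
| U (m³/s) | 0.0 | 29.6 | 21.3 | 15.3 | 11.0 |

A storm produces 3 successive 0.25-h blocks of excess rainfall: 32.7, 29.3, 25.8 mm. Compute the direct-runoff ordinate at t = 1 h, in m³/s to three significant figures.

Q ≈ 136 m³/s

By discrete convolution, Q_j = Σ (P_i / 10 mm) · U_{j−i}.
At t = 1 h (j=4): Q = (32.7/10)·11.0 + (29.3/10)·15.3 + (25.8/10)·21.3 = 136 m³/s.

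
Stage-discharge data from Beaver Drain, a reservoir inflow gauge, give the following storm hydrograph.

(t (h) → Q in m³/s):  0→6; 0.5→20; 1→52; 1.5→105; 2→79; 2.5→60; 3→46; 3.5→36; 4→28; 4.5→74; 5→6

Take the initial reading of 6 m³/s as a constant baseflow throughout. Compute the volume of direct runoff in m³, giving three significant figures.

Direct-runoff ordinates (Q − Q_b): 0.0, 14.0, 46.0, 99.0, 73.0, 54.0, 40.0, 30.0, 22.0, 68.0, 0.0 m³/s.
ΣQ_DR = 446.0 m³/s.
With Δt = 0.5 h = 1800 s, V = ΣQ_DR · Δt = 446.0 × 1800 = 8.03 × 10^5 m³.

V ≈ 8.03 × 10^5 m³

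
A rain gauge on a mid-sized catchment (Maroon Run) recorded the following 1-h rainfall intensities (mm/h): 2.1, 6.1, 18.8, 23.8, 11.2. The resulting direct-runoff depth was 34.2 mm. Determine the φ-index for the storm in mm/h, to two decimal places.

Only the 3 blocks with intensity above φ contribute runoff: 18.8, 23.8, 11.2 mm/h.
Σ(I−φ)·Δt = d  ⇒  (18.8+23.8+11.2 − 3φ)·1 = 34.2
φ = (53.80 − 34.2/1) / 3 = 6.53 mm/h.

φ ≈ 6.53 mm/h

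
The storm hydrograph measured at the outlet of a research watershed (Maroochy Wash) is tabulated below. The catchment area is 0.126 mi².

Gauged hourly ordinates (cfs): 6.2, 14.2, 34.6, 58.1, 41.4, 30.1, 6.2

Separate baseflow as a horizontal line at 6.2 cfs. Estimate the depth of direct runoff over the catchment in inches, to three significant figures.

d ≈ 1.81 in

Direct runoff: 0.0, 8.0, 28.4, 51.9, 35.2, 23.9, 0.0 cfs; ΣQ_DR = 147.4 cfs.
V = ΣQ_DR · Δt = 147.4 × 3600 s = 5.306 × 10^5 ft³.
Over A = 0.126 mi², depth = V / A = 1.81 in.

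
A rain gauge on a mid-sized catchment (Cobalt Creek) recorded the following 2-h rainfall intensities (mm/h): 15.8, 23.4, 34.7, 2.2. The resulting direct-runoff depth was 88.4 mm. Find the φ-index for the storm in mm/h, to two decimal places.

φ ≈ 9.90 mm/h

Only the 3 blocks with intensity above φ contribute runoff: 15.8, 23.4, 34.7 mm/h.
Σ(I−φ)·Δt = d  ⇒  (15.8+23.4+34.7 − 3φ)·2 = 88.4
φ = (73.90 − 88.4/2) / 3 = 9.90 mm/h.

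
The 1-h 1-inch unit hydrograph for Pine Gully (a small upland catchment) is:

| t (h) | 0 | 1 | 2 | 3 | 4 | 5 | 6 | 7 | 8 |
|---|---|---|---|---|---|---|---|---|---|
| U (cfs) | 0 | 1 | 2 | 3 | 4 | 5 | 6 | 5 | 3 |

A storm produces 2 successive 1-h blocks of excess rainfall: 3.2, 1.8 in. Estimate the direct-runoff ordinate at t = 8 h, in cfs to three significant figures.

By discrete convolution, Q_j = Σ (P_i / 1 in) · U_{j−i}.
At t = 8 h (j=8): Q = (3.2/1)·3 + (1.8/1)·5 = 18.6 cfs.

Q ≈ 18.6 cfs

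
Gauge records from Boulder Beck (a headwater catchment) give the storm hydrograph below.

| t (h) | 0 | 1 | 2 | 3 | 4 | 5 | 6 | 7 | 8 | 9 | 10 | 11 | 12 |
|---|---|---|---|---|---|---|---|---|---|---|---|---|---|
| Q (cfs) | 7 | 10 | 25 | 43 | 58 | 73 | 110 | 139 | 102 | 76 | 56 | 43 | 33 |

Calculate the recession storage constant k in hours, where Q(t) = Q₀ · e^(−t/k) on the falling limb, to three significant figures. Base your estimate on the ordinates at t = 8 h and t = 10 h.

On the falling limb, Q drops from 102 to 56 cfs between t = 8 h and t = 10 h (Δt = 2 h).
k = −Δt / ln(Q₂/Q₁) = −2 / ln(56/102) = 3.34 h.

k ≈ 3.34 h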